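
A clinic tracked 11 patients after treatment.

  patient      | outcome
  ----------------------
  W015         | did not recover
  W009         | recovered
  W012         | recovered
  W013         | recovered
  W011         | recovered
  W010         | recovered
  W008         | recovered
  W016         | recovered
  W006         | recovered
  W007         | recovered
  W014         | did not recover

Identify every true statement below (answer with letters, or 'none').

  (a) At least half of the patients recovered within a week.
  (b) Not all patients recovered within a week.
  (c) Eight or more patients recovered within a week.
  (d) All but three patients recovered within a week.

(a), (b), (c)

|A| = 11, |A ∩ B| = 9, |A ∖ B| = 2.
(a) |A ∩ B| ≥ |A ∖ B|: holds.
(b) A ⊄ B (|A ∖ B| ≥ 1): holds.
(c) |A ∩ B| ≥ 8: holds.
(d) |A ∖ B| = 3: fails.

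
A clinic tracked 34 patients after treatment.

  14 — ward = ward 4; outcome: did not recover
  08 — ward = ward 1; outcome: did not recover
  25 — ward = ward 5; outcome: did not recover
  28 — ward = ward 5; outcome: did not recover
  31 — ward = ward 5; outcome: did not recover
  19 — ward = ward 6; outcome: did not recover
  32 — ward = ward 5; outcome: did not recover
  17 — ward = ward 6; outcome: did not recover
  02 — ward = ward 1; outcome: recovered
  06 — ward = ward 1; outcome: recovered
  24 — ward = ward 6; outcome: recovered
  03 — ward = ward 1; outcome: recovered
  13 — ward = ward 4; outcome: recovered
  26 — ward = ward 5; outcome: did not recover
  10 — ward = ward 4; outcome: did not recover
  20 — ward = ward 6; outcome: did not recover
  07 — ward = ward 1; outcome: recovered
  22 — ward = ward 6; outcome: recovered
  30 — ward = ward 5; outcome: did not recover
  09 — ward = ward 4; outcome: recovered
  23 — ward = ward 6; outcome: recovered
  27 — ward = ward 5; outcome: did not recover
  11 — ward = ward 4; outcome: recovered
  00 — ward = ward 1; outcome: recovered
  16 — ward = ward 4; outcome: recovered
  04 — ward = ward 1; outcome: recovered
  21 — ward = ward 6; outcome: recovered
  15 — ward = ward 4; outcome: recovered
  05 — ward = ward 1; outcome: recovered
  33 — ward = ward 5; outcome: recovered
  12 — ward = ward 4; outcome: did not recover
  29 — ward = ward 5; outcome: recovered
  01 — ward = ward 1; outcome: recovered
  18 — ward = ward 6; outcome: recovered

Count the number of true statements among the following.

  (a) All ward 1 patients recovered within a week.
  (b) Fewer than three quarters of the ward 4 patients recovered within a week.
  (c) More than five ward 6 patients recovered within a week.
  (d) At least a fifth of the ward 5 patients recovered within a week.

(a) ward 1: |A| = 9, |A ∩ B| = 8; needs A ⊆ B, i.e. every element of A is in B (|A ∖ B| = 0) — false.
(b) ward 4: |A| = 8, |A ∩ B| = 5; needs |A ∩ B| / |A| < 3/4 — true.
(c) ward 6: |A| = 8, |A ∩ B| = 5; needs |A ∩ B| > 5 — false.
(d) ward 5: |A| = 9, |A ∩ B| = 2; needs |A ∩ B| / |A| ≥ 1/5 — true.

2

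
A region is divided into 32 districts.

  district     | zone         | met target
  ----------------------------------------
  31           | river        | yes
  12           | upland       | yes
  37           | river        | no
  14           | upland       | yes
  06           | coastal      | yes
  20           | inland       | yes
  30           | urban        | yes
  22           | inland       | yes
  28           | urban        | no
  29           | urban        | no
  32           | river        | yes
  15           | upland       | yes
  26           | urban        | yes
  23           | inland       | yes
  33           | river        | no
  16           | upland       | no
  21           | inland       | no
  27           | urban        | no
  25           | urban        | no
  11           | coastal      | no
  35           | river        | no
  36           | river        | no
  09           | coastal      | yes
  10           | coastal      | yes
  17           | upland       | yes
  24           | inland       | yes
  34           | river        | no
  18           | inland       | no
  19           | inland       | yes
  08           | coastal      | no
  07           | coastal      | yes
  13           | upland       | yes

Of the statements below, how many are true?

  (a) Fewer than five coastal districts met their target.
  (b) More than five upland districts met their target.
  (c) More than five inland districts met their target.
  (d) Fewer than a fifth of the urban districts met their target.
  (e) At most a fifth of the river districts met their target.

(a) coastal: |A| = 6, |A ∩ B| = 4; needs |A ∩ B| < 5 — true.
(b) upland: |A| = 6, |A ∩ B| = 5; needs |A ∩ B| > 5 — false.
(c) inland: |A| = 7, |A ∩ B| = 5; needs |A ∩ B| > 5 — false.
(d) urban: |A| = 6, |A ∩ B| = 2; needs |A ∩ B| / |A| < 1/5 — false.
(e) river: |A| = 7, |A ∩ B| = 2; needs |A ∩ B| / |A| ≤ 1/5 — false.

1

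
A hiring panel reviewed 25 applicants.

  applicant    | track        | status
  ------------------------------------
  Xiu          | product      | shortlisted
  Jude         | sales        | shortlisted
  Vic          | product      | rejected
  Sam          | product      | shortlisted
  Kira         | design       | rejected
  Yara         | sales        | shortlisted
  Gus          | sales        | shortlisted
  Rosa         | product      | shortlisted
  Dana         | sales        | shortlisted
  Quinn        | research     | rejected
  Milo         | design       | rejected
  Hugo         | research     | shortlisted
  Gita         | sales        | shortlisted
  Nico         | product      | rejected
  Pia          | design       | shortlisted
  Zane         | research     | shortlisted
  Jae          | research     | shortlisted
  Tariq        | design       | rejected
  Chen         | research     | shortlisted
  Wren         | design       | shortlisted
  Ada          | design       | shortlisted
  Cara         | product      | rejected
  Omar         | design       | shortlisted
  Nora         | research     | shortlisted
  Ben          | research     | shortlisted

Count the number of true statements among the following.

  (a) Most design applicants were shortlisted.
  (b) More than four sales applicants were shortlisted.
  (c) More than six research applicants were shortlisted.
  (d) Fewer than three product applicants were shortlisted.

2

(a) design: |A| = 7, |A ∩ B| = 4; needs |A ∩ B| > |A ∖ B| — true.
(b) sales: |A| = 5, |A ∩ B| = 5; needs |A ∩ B| > 4 — true.
(c) research: |A| = 7, |A ∩ B| = 6; needs |A ∩ B| > 6 — false.
(d) product: |A| = 6, |A ∩ B| = 3; needs |A ∩ B| < 3 — false.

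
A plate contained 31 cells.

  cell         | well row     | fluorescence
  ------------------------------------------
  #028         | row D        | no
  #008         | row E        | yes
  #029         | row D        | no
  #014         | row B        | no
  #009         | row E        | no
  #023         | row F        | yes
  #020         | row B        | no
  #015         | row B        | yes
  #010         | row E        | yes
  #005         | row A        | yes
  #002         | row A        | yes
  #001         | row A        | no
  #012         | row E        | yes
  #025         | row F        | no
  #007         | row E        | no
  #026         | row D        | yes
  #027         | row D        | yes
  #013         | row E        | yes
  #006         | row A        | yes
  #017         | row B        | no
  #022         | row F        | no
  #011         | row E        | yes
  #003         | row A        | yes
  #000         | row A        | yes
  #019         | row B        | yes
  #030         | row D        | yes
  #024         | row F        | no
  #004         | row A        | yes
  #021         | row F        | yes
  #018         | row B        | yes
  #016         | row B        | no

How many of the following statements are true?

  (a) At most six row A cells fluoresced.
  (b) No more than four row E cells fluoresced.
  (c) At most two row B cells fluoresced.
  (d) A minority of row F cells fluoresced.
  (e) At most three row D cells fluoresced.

(a) row A: |A| = 7, |A ∩ B| = 6; needs |A ∩ B| ≤ 6 — true.
(b) row E: |A| = 7, |A ∩ B| = 5; needs |A ∩ B| ≤ 4 — false.
(c) row B: |A| = 7, |A ∩ B| = 3; needs |A ∩ B| ≤ 2 — false.
(d) row F: |A| = 5, |A ∩ B| = 2; needs |A ∩ B| < |A ∖ B| — true.
(e) row D: |A| = 5, |A ∩ B| = 3; needs |A ∩ B| ≤ 3 — true.

3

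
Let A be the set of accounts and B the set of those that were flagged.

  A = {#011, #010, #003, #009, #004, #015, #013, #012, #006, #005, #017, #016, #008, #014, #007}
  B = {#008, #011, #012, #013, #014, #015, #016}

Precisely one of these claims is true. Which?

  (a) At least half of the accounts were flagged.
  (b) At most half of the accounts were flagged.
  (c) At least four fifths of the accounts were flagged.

|A| = 15, |A ∩ B| = 7, |A ∖ B| = 8.
(a) requires |A ∩ B| ≥ |A ∖ B|: false.
(b) requires |A ∩ B| ≤ |A ∖ B|: true.
(c) requires |A ∩ B| / |A| ≥ 4/5: false.

(b)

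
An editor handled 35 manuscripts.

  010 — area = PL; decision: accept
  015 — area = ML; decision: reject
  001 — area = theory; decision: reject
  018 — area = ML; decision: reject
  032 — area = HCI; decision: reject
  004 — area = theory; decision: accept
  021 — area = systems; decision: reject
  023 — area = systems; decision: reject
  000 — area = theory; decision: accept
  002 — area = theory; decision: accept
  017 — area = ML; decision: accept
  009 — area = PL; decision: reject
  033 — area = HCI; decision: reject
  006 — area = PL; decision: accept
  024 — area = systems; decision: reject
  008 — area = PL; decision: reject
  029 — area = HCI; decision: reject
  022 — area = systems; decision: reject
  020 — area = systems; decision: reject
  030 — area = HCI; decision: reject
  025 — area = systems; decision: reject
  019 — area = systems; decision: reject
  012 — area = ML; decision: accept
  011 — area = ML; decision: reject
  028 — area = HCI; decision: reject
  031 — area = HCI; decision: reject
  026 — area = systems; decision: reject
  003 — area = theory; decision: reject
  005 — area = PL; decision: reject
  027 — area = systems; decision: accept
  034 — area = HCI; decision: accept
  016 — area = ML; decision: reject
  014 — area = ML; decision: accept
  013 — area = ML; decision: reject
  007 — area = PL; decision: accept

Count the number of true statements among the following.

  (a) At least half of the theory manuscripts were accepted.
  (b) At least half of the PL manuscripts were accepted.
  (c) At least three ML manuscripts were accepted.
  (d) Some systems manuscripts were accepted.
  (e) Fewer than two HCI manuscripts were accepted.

(a) theory: |A| = 5, |A ∩ B| = 3; needs |A ∩ B| ≥ |A ∖ B| — true.
(b) PL: |A| = 6, |A ∩ B| = 3; needs |A ∩ B| ≥ |A ∖ B| — true.
(c) ML: |A| = 8, |A ∩ B| = 3; needs |A ∩ B| ≥ 3 — true.
(d) systems: |A| = 9, |A ∩ B| = 1; needs A ∩ B ≠ ∅ (|A ∩ B| ≥ 1) — true.
(e) HCI: |A| = 7, |A ∩ B| = 1; needs |A ∩ B| < 2 — true.

5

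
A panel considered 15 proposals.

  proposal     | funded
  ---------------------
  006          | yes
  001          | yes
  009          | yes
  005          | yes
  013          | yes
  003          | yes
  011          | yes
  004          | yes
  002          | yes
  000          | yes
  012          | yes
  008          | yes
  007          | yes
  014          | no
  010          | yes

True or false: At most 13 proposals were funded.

The determiner here denotes the relation: |A ∩ B| ≤ 13.
|A| = 15, |A ∩ B| = 14, |A ∖ B| = 1.
|A ∩ B| = 14, so the statement is false.

False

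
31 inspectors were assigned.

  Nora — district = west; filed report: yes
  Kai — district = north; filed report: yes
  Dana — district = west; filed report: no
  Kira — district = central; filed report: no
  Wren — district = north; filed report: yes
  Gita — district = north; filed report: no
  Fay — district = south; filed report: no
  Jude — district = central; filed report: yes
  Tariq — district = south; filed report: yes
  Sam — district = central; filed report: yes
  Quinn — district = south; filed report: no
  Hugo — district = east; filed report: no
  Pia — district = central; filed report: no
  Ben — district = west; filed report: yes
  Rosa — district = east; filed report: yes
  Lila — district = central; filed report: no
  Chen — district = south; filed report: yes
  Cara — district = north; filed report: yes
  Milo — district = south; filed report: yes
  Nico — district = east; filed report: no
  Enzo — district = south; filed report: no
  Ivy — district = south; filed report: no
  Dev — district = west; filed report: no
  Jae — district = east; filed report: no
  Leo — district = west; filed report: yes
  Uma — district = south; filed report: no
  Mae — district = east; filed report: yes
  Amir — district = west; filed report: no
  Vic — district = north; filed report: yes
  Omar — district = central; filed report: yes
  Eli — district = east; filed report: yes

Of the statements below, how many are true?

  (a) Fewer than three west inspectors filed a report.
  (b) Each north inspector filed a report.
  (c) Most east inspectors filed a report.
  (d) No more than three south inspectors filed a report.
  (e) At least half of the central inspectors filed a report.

2

(a) west: |A| = 6, |A ∩ B| = 3; needs |A ∩ B| < 3 — false.
(b) north: |A| = 5, |A ∩ B| = 4; needs A ⊆ B, i.e. every element of A is in B (|A ∖ B| = 0) — false.
(c) east: |A| = 6, |A ∩ B| = 3; needs |A ∩ B| > |A ∖ B| — false.
(d) south: |A| = 8, |A ∩ B| = 3; needs |A ∩ B| ≤ 3 — true.
(e) central: |A| = 6, |A ∩ B| = 3; needs |A ∩ B| ≥ |A ∖ B| — true.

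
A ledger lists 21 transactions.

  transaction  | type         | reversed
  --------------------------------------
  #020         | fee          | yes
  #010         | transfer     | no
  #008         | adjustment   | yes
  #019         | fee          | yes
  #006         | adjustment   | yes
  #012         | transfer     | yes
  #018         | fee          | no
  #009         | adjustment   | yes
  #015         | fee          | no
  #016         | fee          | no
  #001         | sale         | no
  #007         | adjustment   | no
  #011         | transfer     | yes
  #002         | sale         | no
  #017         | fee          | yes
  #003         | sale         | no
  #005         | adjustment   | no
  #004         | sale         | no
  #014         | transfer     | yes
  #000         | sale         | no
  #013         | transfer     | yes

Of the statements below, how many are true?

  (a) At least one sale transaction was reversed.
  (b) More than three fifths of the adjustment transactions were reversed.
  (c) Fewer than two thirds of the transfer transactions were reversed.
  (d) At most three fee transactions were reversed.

(a) sale: |A| = 5, |A ∩ B| = 0; needs A ∩ B ≠ ∅ (|A ∩ B| ≥ 1) — false.
(b) adjustment: |A| = 5, |A ∩ B| = 3; needs |A ∩ B| / |A| > 3/5 — false.
(c) transfer: |A| = 5, |A ∩ B| = 4; needs |A ∩ B| / |A| < 2/3 — false.
(d) fee: |A| = 6, |A ∩ B| = 3; needs |A ∩ B| ≤ 3 — true.

1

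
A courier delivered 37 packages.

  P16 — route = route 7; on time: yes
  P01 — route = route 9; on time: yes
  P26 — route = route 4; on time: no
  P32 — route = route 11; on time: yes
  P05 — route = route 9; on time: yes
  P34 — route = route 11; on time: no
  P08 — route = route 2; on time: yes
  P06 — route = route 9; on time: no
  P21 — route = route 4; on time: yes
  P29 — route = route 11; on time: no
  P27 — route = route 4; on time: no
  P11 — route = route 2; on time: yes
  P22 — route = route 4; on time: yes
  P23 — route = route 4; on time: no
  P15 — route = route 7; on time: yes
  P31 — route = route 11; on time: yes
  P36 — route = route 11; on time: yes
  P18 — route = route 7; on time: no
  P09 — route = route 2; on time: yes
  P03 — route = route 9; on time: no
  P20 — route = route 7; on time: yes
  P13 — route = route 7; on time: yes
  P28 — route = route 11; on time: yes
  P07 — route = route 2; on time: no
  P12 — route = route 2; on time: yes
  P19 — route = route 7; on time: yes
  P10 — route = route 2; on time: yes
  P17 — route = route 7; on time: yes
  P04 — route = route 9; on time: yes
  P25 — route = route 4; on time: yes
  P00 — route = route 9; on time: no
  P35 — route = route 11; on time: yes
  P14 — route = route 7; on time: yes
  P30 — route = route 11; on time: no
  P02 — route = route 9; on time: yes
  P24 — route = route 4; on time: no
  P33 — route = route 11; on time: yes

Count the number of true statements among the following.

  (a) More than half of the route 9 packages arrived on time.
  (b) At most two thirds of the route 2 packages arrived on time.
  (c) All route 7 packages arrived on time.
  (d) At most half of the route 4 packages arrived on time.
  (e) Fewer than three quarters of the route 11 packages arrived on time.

3

(a) route 9: |A| = 7, |A ∩ B| = 4; needs |A ∩ B| > |A ∖ B| — true.
(b) route 2: |A| = 6, |A ∩ B| = 5; needs |A ∩ B| / |A| ≤ 2/3 — false.
(c) route 7: |A| = 8, |A ∩ B| = 7; needs A ⊆ B, i.e. every element of A is in B (|A ∖ B| = 0) — false.
(d) route 4: |A| = 7, |A ∩ B| = 3; needs |A ∩ B| ≤ |A ∖ B| — true.
(e) route 11: |A| = 9, |A ∩ B| = 6; needs |A ∩ B| / |A| < 3/4 — true.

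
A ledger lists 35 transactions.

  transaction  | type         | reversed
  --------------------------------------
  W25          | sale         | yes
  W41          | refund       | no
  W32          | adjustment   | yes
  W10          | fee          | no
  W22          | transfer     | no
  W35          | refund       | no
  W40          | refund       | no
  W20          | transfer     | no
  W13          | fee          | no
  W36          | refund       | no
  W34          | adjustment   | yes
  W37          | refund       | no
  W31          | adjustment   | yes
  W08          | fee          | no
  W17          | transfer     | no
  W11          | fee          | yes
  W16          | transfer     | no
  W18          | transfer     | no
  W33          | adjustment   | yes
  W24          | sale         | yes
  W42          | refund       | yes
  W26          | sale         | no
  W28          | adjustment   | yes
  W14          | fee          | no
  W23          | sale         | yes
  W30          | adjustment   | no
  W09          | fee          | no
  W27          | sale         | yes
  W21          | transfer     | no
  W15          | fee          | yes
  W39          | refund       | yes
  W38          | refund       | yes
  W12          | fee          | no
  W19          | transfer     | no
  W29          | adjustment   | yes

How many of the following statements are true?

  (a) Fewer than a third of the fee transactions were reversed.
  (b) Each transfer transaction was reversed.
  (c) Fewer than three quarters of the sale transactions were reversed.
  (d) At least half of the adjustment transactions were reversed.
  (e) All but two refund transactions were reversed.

(a) fee: |A| = 8, |A ∩ B| = 2; needs |A ∩ B| / |A| < 1/3 — true.
(b) transfer: |A| = 7, |A ∩ B| = 0; needs A ⊆ B, i.e. every element of A is in B (|A ∖ B| = 0) — false.
(c) sale: |A| = 5, |A ∩ B| = 4; needs |A ∩ B| / |A| < 3/4 — false.
(d) adjustment: |A| = 7, |A ∩ B| = 6; needs |A ∩ B| ≥ |A ∖ B| — true.
(e) refund: |A| = 8, |A ∩ B| = 3; needs |A ∖ B| = 2 — false.

2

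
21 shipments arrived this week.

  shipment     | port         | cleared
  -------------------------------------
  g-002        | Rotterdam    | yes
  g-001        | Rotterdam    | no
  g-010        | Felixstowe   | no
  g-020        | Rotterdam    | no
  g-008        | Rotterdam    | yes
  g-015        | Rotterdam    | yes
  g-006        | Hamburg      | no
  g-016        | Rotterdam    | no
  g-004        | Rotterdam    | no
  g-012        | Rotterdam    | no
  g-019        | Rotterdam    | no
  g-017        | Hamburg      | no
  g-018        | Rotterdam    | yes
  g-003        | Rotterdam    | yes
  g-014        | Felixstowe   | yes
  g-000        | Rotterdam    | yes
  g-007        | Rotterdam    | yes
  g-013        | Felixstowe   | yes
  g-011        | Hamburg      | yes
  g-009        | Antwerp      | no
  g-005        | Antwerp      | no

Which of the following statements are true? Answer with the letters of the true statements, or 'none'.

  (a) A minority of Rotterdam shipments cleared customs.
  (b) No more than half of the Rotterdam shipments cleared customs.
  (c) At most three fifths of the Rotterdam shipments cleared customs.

|A| = 13, |A ∩ B| = 7, |A ∖ B| = 6.
(a) |A ∩ B| < |A ∖ B|: fails.
(b) |A ∩ B| ≤ |A ∖ B|: fails.
(c) |A ∩ B| / |A| ≤ 3/5: holds.

(c)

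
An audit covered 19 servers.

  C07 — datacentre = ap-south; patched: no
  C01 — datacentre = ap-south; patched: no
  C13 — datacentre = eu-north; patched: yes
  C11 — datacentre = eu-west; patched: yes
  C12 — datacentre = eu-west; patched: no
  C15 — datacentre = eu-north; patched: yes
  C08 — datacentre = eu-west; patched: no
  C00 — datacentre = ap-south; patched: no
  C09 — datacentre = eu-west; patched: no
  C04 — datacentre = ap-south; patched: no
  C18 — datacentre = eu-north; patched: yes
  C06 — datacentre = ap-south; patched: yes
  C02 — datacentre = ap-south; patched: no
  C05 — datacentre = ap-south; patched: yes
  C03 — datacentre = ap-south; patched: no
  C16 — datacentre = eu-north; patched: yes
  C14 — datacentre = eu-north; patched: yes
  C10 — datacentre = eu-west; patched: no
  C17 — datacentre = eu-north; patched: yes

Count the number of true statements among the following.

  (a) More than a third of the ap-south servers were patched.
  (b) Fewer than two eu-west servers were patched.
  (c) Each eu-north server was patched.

(a) ap-south: |A| = 8, |A ∩ B| = 2; needs |A ∩ B| / |A| > 1/3 — false.
(b) eu-west: |A| = 5, |A ∩ B| = 1; needs |A ∩ B| < 2 — true.
(c) eu-north: |A| = 6, |A ∩ B| = 6; needs A ⊆ B, i.e. every element of A is in B (|A ∖ B| = 0) — true.

2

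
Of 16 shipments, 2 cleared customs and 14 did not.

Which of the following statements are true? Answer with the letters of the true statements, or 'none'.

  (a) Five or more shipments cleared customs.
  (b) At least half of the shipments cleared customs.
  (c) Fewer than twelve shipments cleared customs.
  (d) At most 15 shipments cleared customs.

(c), (d)

|A| = 16, |A ∩ B| = 2, |A ∖ B| = 14.
(a) |A ∩ B| ≥ 5: fails.
(b) |A ∩ B| ≥ |A ∖ B|: fails.
(c) |A ∩ B| < 12: holds.
(d) |A ∩ B| ≤ 15: holds.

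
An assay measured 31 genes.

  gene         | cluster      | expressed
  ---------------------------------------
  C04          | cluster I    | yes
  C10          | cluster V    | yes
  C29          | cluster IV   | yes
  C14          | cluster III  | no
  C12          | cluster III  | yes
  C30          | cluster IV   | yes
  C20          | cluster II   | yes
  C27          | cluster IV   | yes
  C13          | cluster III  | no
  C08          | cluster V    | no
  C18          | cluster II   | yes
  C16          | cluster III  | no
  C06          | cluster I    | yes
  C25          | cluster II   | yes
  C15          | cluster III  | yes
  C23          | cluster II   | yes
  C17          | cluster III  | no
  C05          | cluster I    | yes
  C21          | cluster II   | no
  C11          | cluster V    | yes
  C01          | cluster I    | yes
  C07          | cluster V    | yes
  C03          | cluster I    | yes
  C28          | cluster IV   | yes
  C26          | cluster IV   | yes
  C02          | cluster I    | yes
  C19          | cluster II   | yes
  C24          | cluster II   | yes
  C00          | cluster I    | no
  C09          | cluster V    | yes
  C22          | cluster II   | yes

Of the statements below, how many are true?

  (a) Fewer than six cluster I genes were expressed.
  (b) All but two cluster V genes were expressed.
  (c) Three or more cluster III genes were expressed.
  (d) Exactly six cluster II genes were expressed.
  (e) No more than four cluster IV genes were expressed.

(a) cluster I: |A| = 7, |A ∩ B| = 6; needs |A ∩ B| < 6 — false.
(b) cluster V: |A| = 5, |A ∩ B| = 4; needs |A ∖ B| = 2 — false.
(c) cluster III: |A| = 6, |A ∩ B| = 2; needs |A ∩ B| ≥ 3 — false.
(d) cluster II: |A| = 8, |A ∩ B| = 7; needs |A ∩ B| = 6 — false.
(e) cluster IV: |A| = 5, |A ∩ B| = 5; needs |A ∩ B| ≤ 4 — false.

0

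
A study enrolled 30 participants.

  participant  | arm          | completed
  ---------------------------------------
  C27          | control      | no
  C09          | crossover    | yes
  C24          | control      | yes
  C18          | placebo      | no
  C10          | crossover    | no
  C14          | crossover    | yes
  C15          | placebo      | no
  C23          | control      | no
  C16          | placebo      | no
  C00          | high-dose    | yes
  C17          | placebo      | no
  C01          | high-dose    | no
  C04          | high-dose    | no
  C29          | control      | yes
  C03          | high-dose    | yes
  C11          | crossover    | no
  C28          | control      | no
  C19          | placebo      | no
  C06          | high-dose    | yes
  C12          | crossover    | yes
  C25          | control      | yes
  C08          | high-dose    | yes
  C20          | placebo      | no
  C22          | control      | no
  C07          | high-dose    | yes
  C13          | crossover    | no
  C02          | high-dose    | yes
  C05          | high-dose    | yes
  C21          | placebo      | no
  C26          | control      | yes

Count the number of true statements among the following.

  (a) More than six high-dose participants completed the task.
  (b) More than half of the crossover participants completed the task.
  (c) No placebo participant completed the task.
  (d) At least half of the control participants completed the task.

3

(a) high-dose: |A| = 9, |A ∩ B| = 7; needs |A ∩ B| > 6 — true.
(b) crossover: |A| = 6, |A ∩ B| = 3; needs |A ∩ B| > |A ∖ B| — false.
(c) placebo: |A| = 7, |A ∩ B| = 0; needs A ∩ B = ∅ (|A ∩ B| = 0) — true.
(d) control: |A| = 8, |A ∩ B| = 4; needs |A ∩ B| ≥ |A ∖ B| — true.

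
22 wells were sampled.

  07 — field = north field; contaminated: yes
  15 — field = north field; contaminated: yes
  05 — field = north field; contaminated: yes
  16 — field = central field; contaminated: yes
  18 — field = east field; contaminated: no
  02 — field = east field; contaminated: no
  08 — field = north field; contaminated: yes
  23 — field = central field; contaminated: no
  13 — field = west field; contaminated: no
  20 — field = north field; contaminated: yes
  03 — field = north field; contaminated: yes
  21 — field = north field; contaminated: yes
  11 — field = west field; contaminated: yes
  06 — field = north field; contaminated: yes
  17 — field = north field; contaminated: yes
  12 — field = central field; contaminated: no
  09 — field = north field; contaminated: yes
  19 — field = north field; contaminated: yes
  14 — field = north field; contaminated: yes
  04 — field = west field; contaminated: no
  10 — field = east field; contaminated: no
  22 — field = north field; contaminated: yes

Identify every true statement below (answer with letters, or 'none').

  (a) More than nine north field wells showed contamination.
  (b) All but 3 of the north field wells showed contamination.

|A| = 13, |A ∩ B| = 13, |A ∖ B| = 0.
(a) |A ∩ B| > 9: holds.
(b) |A ∖ B| = 3: fails.

(a)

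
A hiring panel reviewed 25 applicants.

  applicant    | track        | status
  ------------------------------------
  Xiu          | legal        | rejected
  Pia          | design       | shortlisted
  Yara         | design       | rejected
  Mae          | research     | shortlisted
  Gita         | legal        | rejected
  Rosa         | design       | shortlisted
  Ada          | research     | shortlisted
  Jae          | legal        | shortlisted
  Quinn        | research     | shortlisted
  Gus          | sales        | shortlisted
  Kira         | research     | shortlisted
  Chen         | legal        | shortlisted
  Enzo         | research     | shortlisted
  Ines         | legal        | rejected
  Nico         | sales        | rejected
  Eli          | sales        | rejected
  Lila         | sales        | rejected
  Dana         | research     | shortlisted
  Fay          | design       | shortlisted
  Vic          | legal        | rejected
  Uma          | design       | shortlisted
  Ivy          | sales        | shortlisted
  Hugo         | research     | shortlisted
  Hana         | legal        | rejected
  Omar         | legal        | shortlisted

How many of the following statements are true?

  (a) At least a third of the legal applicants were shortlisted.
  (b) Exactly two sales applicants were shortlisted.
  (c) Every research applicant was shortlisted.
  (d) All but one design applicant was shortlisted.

4

(a) legal: |A| = 8, |A ∩ B| = 3; needs |A ∩ B| / |A| ≥ 1/3 — true.
(b) sales: |A| = 5, |A ∩ B| = 2; needs |A ∩ B| = 2 — true.
(c) research: |A| = 7, |A ∩ B| = 7; needs A ⊆ B, i.e. every element of A is in B (|A ∖ B| = 0) — true.
(d) design: |A| = 5, |A ∩ B| = 4; needs |A ∖ B| = 1 — true.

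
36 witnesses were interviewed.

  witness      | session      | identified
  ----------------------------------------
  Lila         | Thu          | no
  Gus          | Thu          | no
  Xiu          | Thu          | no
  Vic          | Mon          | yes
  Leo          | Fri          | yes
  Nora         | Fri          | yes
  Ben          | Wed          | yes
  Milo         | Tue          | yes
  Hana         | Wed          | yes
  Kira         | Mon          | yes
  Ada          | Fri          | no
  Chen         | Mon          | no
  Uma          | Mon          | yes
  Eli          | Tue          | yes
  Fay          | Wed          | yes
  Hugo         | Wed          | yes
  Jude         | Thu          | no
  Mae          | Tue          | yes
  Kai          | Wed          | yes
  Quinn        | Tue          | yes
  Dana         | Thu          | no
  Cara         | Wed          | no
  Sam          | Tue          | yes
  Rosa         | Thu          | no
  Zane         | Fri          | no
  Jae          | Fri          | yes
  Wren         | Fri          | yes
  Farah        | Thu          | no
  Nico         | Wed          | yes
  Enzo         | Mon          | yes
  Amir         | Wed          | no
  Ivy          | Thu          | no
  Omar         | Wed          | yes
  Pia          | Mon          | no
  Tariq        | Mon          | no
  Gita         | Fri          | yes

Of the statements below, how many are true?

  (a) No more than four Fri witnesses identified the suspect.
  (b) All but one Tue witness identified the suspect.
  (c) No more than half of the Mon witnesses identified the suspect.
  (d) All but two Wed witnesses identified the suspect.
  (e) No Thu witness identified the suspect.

2

(a) Fri: |A| = 7, |A ∩ B| = 5; needs |A ∩ B| ≤ 4 — false.
(b) Tue: |A| = 5, |A ∩ B| = 5; needs |A ∖ B| = 1 — false.
(c) Mon: |A| = 7, |A ∩ B| = 4; needs |A ∩ B| ≤ |A ∖ B| — false.
(d) Wed: |A| = 9, |A ∩ B| = 7; needs |A ∖ B| = 2 — true.
(e) Thu: |A| = 8, |A ∩ B| = 0; needs A ∩ B = ∅ (|A ∩ B| = 0) — true.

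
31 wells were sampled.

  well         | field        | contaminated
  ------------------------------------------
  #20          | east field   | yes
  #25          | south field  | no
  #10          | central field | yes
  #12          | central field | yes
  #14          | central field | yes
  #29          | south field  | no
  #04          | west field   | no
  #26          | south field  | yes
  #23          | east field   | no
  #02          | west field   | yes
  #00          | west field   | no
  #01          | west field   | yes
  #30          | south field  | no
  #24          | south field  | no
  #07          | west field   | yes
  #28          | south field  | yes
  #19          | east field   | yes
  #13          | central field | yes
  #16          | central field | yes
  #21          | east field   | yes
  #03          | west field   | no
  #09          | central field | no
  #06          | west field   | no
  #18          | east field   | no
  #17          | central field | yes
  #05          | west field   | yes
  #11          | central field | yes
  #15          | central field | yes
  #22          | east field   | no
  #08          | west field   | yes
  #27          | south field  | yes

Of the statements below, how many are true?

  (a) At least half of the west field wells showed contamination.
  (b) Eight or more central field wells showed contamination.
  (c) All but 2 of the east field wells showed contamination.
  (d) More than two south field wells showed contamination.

3

(a) west field: |A| = 9, |A ∩ B| = 5; needs |A ∩ B| ≥ |A ∖ B| — true.
(b) central field: |A| = 9, |A ∩ B| = 8; needs |A ∩ B| ≥ 8 — true.
(c) east field: |A| = 6, |A ∩ B| = 3; needs |A ∖ B| = 2 — false.
(d) south field: |A| = 7, |A ∩ B| = 3; needs |A ∩ B| > 2 — true.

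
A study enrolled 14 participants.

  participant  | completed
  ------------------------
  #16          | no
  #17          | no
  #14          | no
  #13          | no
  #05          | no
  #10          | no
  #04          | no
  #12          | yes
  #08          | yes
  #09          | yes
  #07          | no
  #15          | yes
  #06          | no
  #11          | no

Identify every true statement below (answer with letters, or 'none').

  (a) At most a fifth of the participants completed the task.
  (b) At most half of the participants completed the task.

|A| = 14, |A ∩ B| = 4, |A ∖ B| = 10.
(a) |A ∩ B| / |A| ≤ 1/5: fails.
(b) |A ∩ B| ≤ |A ∖ B|: holds.

(b)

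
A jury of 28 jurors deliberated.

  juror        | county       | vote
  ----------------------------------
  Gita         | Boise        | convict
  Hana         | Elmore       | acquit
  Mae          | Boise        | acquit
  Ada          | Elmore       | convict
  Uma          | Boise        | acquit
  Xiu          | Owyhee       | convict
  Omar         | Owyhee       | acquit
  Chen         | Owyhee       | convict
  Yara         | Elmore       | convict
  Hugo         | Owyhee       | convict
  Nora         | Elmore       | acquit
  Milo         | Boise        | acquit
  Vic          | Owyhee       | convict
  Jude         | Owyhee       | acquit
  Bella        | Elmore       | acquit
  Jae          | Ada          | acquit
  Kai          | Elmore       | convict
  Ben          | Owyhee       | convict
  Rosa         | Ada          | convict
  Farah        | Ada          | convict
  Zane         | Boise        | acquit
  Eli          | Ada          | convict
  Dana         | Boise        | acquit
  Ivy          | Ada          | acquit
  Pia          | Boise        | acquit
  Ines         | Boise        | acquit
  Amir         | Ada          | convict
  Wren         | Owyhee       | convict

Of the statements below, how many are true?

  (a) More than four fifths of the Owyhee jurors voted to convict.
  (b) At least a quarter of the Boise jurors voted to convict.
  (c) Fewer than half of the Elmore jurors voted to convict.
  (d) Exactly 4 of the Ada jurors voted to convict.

(a) Owyhee: |A| = 8, |A ∩ B| = 6; needs |A ∩ B| / |A| > 4/5 — false.
(b) Boise: |A| = 8, |A ∩ B| = 1; needs |A ∩ B| / |A| ≥ 1/4 — false.
(c) Elmore: |A| = 6, |A ∩ B| = 3; needs |A ∩ B| < |A ∖ B| — false.
(d) Ada: |A| = 6, |A ∩ B| = 4; needs |A ∩ B| = 4 — true.

1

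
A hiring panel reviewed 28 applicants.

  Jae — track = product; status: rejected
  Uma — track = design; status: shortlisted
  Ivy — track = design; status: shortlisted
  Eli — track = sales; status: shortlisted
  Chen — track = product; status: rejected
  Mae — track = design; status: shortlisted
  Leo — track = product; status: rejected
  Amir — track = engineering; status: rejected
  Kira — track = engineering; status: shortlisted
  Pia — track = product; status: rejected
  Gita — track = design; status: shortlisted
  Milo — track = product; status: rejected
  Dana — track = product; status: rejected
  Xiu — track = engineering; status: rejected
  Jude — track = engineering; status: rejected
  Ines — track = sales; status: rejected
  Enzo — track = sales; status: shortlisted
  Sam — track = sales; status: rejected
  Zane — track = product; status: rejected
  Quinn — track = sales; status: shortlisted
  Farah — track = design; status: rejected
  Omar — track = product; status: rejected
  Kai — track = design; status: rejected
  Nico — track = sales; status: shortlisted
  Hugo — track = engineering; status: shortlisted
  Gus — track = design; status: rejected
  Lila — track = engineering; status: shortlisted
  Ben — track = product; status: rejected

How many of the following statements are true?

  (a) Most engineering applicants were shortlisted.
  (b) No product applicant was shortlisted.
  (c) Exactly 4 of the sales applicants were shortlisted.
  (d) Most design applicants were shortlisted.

(a) engineering: |A| = 6, |A ∩ B| = 3; needs |A ∩ B| > |A ∖ B| — false.
(b) product: |A| = 9, |A ∩ B| = 0; needs A ∩ B = ∅ (|A ∩ B| = 0) — true.
(c) sales: |A| = 6, |A ∩ B| = 4; needs |A ∩ B| = 4 — true.
(d) design: |A| = 7, |A ∩ B| = 4; needs |A ∩ B| > |A ∖ B| — true.

3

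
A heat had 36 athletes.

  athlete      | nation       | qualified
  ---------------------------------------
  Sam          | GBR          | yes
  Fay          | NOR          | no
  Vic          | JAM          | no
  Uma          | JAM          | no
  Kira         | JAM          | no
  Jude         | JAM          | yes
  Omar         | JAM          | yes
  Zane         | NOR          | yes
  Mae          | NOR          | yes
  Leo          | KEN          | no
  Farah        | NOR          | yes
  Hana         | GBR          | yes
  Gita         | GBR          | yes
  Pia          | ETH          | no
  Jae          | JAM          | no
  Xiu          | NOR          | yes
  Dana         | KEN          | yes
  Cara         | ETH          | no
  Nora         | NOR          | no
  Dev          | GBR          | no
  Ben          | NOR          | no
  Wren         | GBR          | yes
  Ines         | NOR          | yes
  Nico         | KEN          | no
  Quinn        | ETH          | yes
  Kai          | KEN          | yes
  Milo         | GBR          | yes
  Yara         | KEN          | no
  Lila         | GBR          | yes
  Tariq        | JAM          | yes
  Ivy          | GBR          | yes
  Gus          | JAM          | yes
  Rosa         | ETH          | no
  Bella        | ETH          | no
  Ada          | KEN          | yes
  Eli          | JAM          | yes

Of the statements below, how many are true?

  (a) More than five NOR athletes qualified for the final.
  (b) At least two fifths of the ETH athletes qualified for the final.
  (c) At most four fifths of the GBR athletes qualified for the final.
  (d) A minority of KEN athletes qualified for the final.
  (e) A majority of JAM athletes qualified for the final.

1

(a) NOR: |A| = 8, |A ∩ B| = 5; needs |A ∩ B| > 5 — false.
(b) ETH: |A| = 5, |A ∩ B| = 1; needs |A ∩ B| / |A| ≥ 2/5 — false.
(c) GBR: |A| = 8, |A ∩ B| = 7; needs |A ∩ B| / |A| ≤ 4/5 — false.
(d) KEN: |A| = 6, |A ∩ B| = 3; needs |A ∩ B| < |A ∖ B| — false.
(e) JAM: |A| = 9, |A ∩ B| = 5; needs |A ∩ B| > |A ∖ B| — true.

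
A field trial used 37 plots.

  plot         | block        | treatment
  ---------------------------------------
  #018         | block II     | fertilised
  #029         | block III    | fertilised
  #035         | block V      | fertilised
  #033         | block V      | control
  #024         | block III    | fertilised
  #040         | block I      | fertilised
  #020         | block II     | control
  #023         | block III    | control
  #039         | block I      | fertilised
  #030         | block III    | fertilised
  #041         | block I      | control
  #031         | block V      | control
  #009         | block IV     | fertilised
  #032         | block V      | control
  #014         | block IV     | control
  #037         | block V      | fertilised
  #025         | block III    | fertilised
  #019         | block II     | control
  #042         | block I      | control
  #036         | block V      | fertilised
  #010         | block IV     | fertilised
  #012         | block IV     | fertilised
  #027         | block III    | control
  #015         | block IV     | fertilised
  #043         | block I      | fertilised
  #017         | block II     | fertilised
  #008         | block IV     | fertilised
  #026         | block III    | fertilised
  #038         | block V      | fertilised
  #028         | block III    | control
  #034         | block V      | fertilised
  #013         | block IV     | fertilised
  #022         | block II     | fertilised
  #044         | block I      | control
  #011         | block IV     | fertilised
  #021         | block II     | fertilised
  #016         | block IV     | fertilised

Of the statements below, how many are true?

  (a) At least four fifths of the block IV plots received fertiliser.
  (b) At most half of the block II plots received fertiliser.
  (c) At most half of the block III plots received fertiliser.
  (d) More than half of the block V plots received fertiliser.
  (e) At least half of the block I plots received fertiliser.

(a) block IV: |A| = 9, |A ∩ B| = 8; needs |A ∩ B| / |A| ≥ 4/5 — true.
(b) block II: |A| = 6, |A ∩ B| = 4; needs |A ∩ B| ≤ |A ∖ B| — false.
(c) block III: |A| = 8, |A ∩ B| = 5; needs |A ∩ B| ≤ |A ∖ B| — false.
(d) block V: |A| = 8, |A ∩ B| = 5; needs |A ∩ B| > |A ∖ B| — true.
(e) block I: |A| = 6, |A ∩ B| = 3; needs |A ∩ B| ≥ |A ∖ B| — true.

3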